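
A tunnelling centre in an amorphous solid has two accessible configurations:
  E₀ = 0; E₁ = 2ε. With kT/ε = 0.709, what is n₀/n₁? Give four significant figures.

16.79

n₀/n₁ = exp[−(E₀−E₁)/kT] = exp(−(-2ε)/(0.709ε)) = exp(2.82087) = 16.79.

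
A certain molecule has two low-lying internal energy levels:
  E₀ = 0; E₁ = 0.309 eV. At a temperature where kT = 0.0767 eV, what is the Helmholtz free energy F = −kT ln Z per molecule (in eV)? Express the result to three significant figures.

Eᵢ/kT = 0, 4.0287.
Z = Σ e^(−Eᵢ/kT) = e^(−0) + e^(−4.0287) = 1.0000 + 0.017797 = 1.0178.
F = −kT ln Z = −0.0767 × ln(1.0178) = −0.0767 × 0.017643 = -0.00135 eV.

-0.00135 eV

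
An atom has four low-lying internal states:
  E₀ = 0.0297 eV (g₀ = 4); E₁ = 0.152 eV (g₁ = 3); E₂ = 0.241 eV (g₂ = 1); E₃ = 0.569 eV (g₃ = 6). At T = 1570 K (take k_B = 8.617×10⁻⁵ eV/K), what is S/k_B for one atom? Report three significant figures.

2.05

k_BT = 8.617×10⁻⁵ × 1570 K = 0.13529 eV.
Eᵢ/kT = 0.21953, 1.1235, 1.7814, 4.2058.
Z = Σ gᵢe^(−Eᵢ/kT) = 4·e^(−0.21953) + 3·e^(−1.1235) + 1·e^(−1.7814) + 6·e^(−4.2058) = 3.2116 + 0.97542 + 0.16840 + 0.089453 = 4.4449.
⟨E⟩ = Σ EᵢPᵢ = 0.075397 eV.
S/k_B = ln Z + ⟨E⟩/kT = ln(4.4449) + 0.075397/0.13529 = 1.4918 + 0.55730 = 2.05.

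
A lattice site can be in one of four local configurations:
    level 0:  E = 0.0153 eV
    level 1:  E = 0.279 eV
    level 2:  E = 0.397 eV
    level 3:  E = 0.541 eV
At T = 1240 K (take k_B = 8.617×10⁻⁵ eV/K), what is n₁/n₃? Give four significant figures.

11.61

k_BT = 8.617×10⁻⁵ × 1240 K = 0.106851 eV.
n₁/n₃ = exp[−(E₁−E₃)/kT] = exp(−(-0.262 eV)/(0.106851 eV)) = exp(2.45201) = 11.61.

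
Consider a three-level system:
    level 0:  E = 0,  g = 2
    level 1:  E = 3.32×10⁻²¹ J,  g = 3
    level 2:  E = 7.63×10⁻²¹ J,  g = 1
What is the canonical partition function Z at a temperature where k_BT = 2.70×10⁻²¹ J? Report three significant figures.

Z = 2.94

Eᵢ/kT = 0, 1.2296, 2.8259.
Z = Σ gᵢe^(−Eᵢ/kT) = 2·e^(−0) + 3·e^(−1.2296) + 1·e^(−2.8259) = 2.0000 + 0.87723 + 0.059255 = 2.9365.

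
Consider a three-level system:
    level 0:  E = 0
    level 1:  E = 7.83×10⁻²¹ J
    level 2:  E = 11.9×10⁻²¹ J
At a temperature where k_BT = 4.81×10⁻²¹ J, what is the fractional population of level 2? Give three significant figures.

0.0658

Eᵢ/kT = 0, 1.6279, 2.4740.
Z = Σ e^(−Eᵢ/kT) = e^(−0) + e^(−1.6279) + e^(−2.4740) = 1.0000 + 0.19634 + 0.084247 = 1.2806.
P₂ = e^(−E₂/kT) / Z = 0.084247/1.2806 = 0.0658.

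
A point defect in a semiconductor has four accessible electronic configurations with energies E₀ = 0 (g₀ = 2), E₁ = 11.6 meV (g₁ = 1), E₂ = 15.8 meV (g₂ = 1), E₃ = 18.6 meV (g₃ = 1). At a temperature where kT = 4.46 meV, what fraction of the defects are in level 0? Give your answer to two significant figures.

0.94

Eᵢ/kT = 0, 2.601, 3.543, 4.170.
Z = Σ gᵢe^(−Eᵢ/kT) = 2·e^(−0) + 1·e^(−2.601) + 1·e^(−3.543) + 1·e^(−4.170) = 2.000 + 0.07420 + 0.02893 + 0.01545 = 2.119.
P₀ = g₀ e^(−E₀/kT) / Z = 2.000/2.119 = 0.94.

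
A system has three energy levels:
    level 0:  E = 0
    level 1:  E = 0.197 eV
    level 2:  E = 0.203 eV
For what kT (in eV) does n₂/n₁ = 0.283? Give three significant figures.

0.00475 eV

n₂/n₁ = exp[−(E₂−E₁)/kT] = 0.283.
⇒ (E₂−E₁)/kT = ln(1/0.283) = ln(3.5336) = 1.2623.
kT = 0.006 eV / 1.2623 = 0.00475 eV.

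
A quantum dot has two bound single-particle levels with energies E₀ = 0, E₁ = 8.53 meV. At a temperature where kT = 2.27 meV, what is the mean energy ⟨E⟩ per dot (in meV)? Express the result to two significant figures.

0.19 meV

Eᵢ/kT = 0, 3.758.
Z = Σ e^(−Eᵢ/kT) = e^(−0) + e^(−3.758) = 1.000 + 0.02333 = 1.023.
⟨E⟩ = Σ Eᵢ e^(−Eᵢ/kT) / Z = (0·1.000 + 8.53·0.02333) / 1.023 = 0.19 meV.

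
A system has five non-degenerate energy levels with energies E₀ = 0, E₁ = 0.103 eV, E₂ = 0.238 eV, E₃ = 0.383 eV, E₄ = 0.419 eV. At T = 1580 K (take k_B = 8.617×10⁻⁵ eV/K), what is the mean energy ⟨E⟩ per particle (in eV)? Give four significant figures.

k_BT = 8.617×10⁻⁵ × 1580 K = 0.136149 eV.
Eᵢ/kT = 0, 0.756524, 1.74808, 2.81309, 3.07751.
Z = Σ e^(−Eᵢ/kT) = e^(−0) + e^(−0.756524) + e^(−1.74808) + e^(−2.81309) + e^(−3.07751) = 1.00000 + 0.469295 + 0.174108 + 0.0600192 + 0.0460738 = 1.74950.
⟨E⟩ = Σ Eᵢ e^(−Eᵢ/kT) / Z = (0·1.00000 + 0.103·0.469295 + 0.238·0.174108 + 0.383·0.0600192 + 0.419·0.0460738) / 1.74950 = 0.07549 eV.

0.07549 eV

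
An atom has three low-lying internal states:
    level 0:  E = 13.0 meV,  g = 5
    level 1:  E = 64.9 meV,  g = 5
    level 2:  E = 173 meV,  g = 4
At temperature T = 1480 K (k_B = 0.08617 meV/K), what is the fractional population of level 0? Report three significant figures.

0.528

k_BT = 0.08617 × 1480 K = 127.53 meV.
Eᵢ/kT = 0.10194, 0.50890, 1.3565.
Z = Σ gᵢe^(−Eᵢ/kT) = 5·e^(−0.10194) + 5·e^(−0.50890) + 4·e^(−1.3565) = 4.5154 + 3.0058 + 1.0302 = 8.5514.
P₀ = g₀ e^(−E₀/kT) / Z = 4.5154/8.5514 = 0.528.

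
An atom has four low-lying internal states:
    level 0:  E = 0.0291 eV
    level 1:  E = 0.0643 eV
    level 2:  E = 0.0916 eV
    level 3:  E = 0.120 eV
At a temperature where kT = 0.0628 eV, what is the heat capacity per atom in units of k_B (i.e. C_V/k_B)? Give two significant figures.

0.25

Eᵢ/kT = 0.4634, 1.024, 1.459, 1.911.
Z = Σ e^(−Eᵢ/kT) = e^(−0.4634) + e^(−1.024) + e^(−1.459) + e^(−1.911) = 0.6291 + 0.3592 + 0.2325 + 0.1479 = 1.369.
⟨E⟩ = 0.05876 eV, ⟨E²⟩ = 0.004455 eV².
C_V/k_B = (⟨E²⟩ − ⟨E⟩²)/(kT)² = (0.004455 − 0.003453)/0.003944 = 0.25.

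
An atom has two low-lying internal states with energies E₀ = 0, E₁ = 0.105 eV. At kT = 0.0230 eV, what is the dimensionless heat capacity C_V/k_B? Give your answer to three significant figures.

0.212

Eᵢ/kT = 0, 4.5652.
Z = Σ e^(−Eᵢ/kT) = e^(−0) + e^(−4.5652) = 1.0000 + 0.010408 = 1.0104.
⟨E⟩ = 0.0010816 eV, ⟨E²⟩ = 0.00011357 eV².
C_V/k_B = (⟨E²⟩ − ⟨E⟩²)/(kT)² = (0.00011357 − 0.0000011699)/0.00052900 = 0.212.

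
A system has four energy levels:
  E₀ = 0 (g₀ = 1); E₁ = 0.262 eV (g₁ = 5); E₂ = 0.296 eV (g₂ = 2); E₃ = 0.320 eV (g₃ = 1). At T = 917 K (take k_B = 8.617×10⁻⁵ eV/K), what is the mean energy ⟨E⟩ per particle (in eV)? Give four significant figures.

0.05386 eV

k_BT = 8.617×10⁻⁵ × 917 K = 0.0790179 eV.
Eᵢ/kT = 0, 3.31570, 3.74599, 4.04972.
Z = Σ gᵢe^(−Eᵢ/kT) = 1·e^(−0) + 5·e^(−3.31570) + 2·e^(−3.74599) + 1·e^(−4.04972) = 1.00000 + 0.181543 + 0.0472245 + 0.0174273 = 1.24619.
⟨E⟩ = Σ Eᵢ gᵢe^(−Eᵢ/kT) / Z = (0·1.00000 + 0.262·0.181543 + 0.296·0.0472245 + 0.320·0.0174273) / 1.24619 = 0.05386 eV.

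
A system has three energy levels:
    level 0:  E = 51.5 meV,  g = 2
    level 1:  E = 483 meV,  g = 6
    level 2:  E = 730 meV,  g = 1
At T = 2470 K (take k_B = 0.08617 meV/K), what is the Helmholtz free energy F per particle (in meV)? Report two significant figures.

-170 meV

k_BT = 0.08617 × 2470 K = 212.8 meV.
Eᵢ/kT = 0.2420, 2.270, 3.430.
Z = Σ gᵢe^(−Eᵢ/kT) = 2·e^(−0.2420) + 6·e^(−2.270) + 1·e^(−3.430) = 1.570 + 0.6199 + 0.03239 = 2.222.
F = −kT ln Z = −212.8 × ln(2.222) = −212.8 × 0.7984 = -170 meV.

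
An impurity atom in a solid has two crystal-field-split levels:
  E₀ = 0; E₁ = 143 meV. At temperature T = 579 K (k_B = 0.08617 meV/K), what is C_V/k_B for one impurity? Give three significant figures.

k_BT = 0.08617 × 579 K = 49.892 meV.
Eᵢ/kT = 0, 2.8662.
Z = Σ e^(−Eᵢ/kT) = e^(−0) + e^(−2.8662) = 1.0000 + 0.056915 = 1.0569.
⟨E⟩ = 7.7007 meV, ⟨E²⟩ = 1101.2 meV².
C_V/k_B = (⟨E²⟩ − ⟨E⟩²)/(kT)² = (1101.2 − 59.301)/2489.2 = 0.419.

0.419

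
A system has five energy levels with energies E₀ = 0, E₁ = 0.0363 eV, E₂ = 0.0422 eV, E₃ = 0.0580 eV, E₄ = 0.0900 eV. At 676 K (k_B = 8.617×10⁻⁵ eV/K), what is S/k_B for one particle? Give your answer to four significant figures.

k_BT = 8.617×10⁻⁵ × 676 K = 0.0582509 eV.
Eᵢ/kT = 0, 0.623166, 0.724452, 0.995693, 1.54504.
Z = Σ e^(−Eᵢ/kT) = e^(−0) + e^(−0.623166) + e^(−0.724452) + e^(−0.995693) + e^(−1.54504) = 1.00000 + 0.536244 + 0.484590 + 0.369467 + 0.213303 = 2.60360.
⟨E⟩ = Σ EᵢPᵢ = 0.0309347 eV.
S/k_B = ln Z + ⟨E⟩/kT = ln(2.60360) + 0.0309347/0.0582509 = 0.956895 + 0.531060 = 1.488.

1.488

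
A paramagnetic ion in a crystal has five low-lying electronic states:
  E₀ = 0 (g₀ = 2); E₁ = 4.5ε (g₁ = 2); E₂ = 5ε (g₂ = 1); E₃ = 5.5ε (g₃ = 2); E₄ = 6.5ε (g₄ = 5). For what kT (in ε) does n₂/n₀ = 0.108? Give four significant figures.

3.263 ε

n₂/n₀ = (g₂/g₀) exp[−(E₂−E₀)/kT] = 0.108.
⇒ (E₂−E₀)/kT = ln((1/2)/0.108) = ln(4.62963) = 1.53248.
kT = 5ε / 1.53248 = 3.263 ε.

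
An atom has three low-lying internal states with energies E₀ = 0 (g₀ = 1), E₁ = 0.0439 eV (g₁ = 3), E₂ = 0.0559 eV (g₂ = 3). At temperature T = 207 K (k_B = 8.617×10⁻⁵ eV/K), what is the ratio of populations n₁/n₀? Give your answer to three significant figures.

0.256

k_BT = 8.617×10⁻⁵ × 207 K = 0.017837 eV.
n₁/n₀ = (g₁/g₀) exp[−(E₁−E₀)/kT] = (3/1) × exp(−(0.0439 eV)/(0.017837 eV)) = (3/1) × exp(-2.4612) = 0.256.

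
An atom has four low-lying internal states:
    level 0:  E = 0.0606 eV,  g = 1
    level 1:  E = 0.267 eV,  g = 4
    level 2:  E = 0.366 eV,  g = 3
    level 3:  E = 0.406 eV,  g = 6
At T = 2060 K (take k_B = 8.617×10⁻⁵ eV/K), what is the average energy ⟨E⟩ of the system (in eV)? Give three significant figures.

k_BT = 8.617×10⁻⁵ × 2060 K = 0.17751 eV.
Eᵢ/kT = 0.34139, 1.5041, 2.0619, 2.2872.
Z = Σ gᵢe^(−Eᵢ/kT) = 1·e^(−0.34139) + 4·e^(−1.5041) + 3·e^(−2.0619) + 6·e^(−2.2872) = 0.71078 + 0.88887 + 0.38164 + 0.60930 = 2.5906.
⟨E⟩ = Σ Eᵢ gᵢe^(−Eᵢ/kT) / Z = (0.0606·0.71078 + 0.267·0.88887 + 0.366·0.38164 + 0.406·0.60930) / 2.5906 = 0.258 eV.

0.258 eV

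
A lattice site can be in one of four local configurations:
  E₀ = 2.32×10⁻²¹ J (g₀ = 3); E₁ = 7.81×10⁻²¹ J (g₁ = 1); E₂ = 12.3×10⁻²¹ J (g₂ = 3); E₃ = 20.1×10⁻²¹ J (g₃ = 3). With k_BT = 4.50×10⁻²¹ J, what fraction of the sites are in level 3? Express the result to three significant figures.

Eᵢ/kT = 0.51556, 1.7356, 2.7333, 4.4667.
Z = Σ gᵢe^(−Eᵢ/kT) = 3·e^(−0.51556) + 1·e^(−1.7356) + 3·e^(−2.7333) + 3·e^(−4.4667) = 1.7915 + 0.17629 + 0.19501 + 0.034455 = 2.1973.
P₃ = g₃ e^(−E₃/kT) / Z = 0.034455/2.1973 = 0.0157.

0.0157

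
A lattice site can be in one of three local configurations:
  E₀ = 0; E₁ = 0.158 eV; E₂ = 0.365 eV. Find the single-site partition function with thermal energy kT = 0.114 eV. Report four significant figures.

Z = 1.291

Eᵢ/kT = 0, 1.38596, 3.20175.
Z = Σ e^(−Eᵢ/kT) = e^(−0) + e^(−1.38596) + e^(−3.20175) = 1.00000 + 0.250084 + 0.0406909 = 1.29077.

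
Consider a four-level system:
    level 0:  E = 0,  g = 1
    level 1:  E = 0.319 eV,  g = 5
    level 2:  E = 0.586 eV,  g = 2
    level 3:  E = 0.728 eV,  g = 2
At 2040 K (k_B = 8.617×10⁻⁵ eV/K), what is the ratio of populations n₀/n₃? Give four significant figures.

31.44

k_BT = 8.617×10⁻⁵ × 2040 K = 0.175787 eV.
n₀/n₃ = (g₀/g₃) exp[−(E₀−E₃)/kT] = (1/2) × exp(−(-0.728 eV)/(0.175787 eV)) = (1/2) × exp(4.14138) = 31.44.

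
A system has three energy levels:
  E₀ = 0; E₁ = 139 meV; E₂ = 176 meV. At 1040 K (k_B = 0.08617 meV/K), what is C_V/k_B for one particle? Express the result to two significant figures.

0.58

k_BT = 0.08617 × 1040 K = 89.62 meV.
Eᵢ/kT = 0, 1.551, 1.964.
Z = Σ e^(−Eᵢ/kT) = e^(−0) + e^(−1.551) + e^(−1.964) = 1.000 + 0.2120 + 0.1403 = 1.352.
⟨E⟩ = 40.06 meV, ⟨E²⟩ = 6244 meV².
C_V/k_B = (⟨E²⟩ − ⟨E⟩²)/(kT)² = (6244 − 1605)/8032 = 0.58.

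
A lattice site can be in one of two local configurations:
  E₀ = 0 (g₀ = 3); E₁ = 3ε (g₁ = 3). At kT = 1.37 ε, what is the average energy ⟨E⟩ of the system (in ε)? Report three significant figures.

0.302 ε

Eᵢ/kT = 0, 2.1898.
Z = Σ gᵢe^(−Eᵢ/kT) = 3·e^(−0) + 3·e^(−2.1898) = 3.0000 + 0.33582 = 3.3358.
⟨E⟩ = Σ Eᵢ gᵢe^(−Eᵢ/kT) / Z = (0·3.0000 + 3·0.33582) / 3.3358 = 0.302 ε.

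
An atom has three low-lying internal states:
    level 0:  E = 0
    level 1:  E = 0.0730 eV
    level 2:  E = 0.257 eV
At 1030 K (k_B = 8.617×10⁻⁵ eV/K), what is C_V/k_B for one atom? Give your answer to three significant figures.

0.387

k_BT = 8.617×10⁻⁵ × 1030 K = 0.088755 eV.
Eᵢ/kT = 0, 0.82249, 2.8956.
Z = Σ e^(−Eᵢ/kT) = e^(−0) + e^(−0.82249) + e^(−2.8956) = 1.0000 + 0.43934 + 0.055266 = 1.4946.
⟨E⟩ = 0.030962 eV, ⟨E²⟩ = 0.0040088 eV².
C_V/k_B = (⟨E²⟩ − ⟨E⟩²)/(kT)² = (0.0040088 − 0.00095865)/0.0078775 = 0.387.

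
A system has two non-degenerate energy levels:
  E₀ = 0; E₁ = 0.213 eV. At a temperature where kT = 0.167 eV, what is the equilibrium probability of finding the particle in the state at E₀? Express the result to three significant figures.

Eᵢ/kT = 0, 1.2754.
Z = Σ e^(−Eᵢ/kT) = e^(−0) + e^(−1.2754) = 1.0000 + 0.27932 = 1.2793.
P₀ = e^(−E₀/kT) / Z = 1.0000/1.2793 = 0.782.

0.782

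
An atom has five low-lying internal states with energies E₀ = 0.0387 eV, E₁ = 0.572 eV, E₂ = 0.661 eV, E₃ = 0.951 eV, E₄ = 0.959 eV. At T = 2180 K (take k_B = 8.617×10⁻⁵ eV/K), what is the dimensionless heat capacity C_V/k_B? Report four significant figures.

k_BT = 8.617×10⁻⁵ × 2180 K = 0.187851 eV.
Eᵢ/kT = 0.206014, 3.04497, 3.51875, 5.06252, 5.10511.
Z = Σ e^(−Eᵢ/kT) = e^(−0.206014) + e^(−3.04497) + e^(−3.51875) + e^(−5.06252) + e^(−5.10511) = 0.813822 + 0.0475977 + 0.0296365 + 0.00632959 + 0.00606567 = 0.903451.
⟨E⟩ = 0.0997807 eV, ⟨E²⟩ = 0.0454301 eV².
C_V/k_B = (⟨E²⟩ − ⟨E⟩²)/(kT)² = (0.0454301 − 0.00995619)/0.0352880 = 1.005.

1.005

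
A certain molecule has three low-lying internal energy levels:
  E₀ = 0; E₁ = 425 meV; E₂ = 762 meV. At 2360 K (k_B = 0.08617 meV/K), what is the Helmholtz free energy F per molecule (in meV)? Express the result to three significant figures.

-27.9 meV

k_BT = 0.08617 × 2360 K = 203.36 meV.
Eᵢ/kT = 0, 2.0899, 3.7470.
Z = Σ e^(−Eᵢ/kT) = e^(−0) + e^(−2.0899) + e^(−3.7470) = 1.0000 + 0.12370 + 0.023588 = 1.1473.
F = −kT ln Z = −203.36 × ln(1.1473) = −203.36 × 0.13741 = -27.9 meV.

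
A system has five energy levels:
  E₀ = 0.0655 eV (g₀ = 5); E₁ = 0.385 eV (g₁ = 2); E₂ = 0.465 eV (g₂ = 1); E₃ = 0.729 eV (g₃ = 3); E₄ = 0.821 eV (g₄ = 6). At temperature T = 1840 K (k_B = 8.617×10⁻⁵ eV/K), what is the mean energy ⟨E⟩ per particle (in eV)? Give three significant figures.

0.0997 eV

k_BT = 8.617×10⁻⁵ × 1840 K = 0.15855 eV.
Eᵢ/kT = 0.41312, 2.4283, 2.9328, 4.5979, 5.1782.
Z = Σ gᵢe^(−Eᵢ/kT) = 5·e^(−0.41312) + 2·e^(−2.4283) + 1·e^(−2.9328) + 3·e^(−4.5979) + 6·e^(−5.1782) = 3.3079 + 0.17637 + 0.053248 + 0.030219 + 0.033829 = 3.6016.
⟨E⟩ = Σ Eᵢ gᵢe^(−Eᵢ/kT) / Z = (0.0655·3.3079 + 0.385·0.17637 + 0.465·0.053248 + 0.729·0.030219 + 0.821·0.033829) / 3.6016 = 0.0997 eV.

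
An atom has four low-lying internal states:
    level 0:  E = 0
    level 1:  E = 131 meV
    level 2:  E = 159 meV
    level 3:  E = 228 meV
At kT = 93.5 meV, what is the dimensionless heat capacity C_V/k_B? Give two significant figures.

Eᵢ/kT = 0, 1.401, 1.701, 2.439.
Z = Σ e^(−Eᵢ/kT) = e^(−0) + e^(−1.401) + e^(−1.701) + e^(−2.439) = 1.000 + 0.2464 + 0.1825 + 0.08725 = 1.516.
⟨E⟩ = 53.55 meV, ⟨E²⟩ = 8824 meV².
C_V/k_B = (⟨E²⟩ − ⟨E⟩²)/(kT)² = (8824 − 2868)/8742 = 0.68.

0.68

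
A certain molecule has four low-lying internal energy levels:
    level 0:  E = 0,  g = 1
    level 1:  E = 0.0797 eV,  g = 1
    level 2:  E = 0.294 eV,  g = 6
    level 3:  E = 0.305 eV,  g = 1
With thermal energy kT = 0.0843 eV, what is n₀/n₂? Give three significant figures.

n₀/n₂ = (g₀/g₂) exp[−(E₀−E₂)/kT] = (1/6) × exp(−(-0.294 eV)/(0.0843 eV)) = (1/6) × exp(3.4875) = 5.45.

5.45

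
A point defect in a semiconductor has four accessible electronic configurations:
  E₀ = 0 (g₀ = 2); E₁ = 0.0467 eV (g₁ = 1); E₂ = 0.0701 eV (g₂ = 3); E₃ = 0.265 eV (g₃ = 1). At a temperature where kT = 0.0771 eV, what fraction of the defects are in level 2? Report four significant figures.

0.3192

Eᵢ/kT = 0, 0.605707, 0.909209, 3.43709.
Z = Σ gᵢe^(−Eᵢ/kT) = 2·e^(−0) + 1·e^(−0.605707) + 3·e^(−0.909209) + 1·e^(−3.43709) = 2.00000 + 0.545688 + 1.20853 + 0.0321581 = 3.78638.
P₂ = g₂ e^(−E₂/kT) / Z = 1.20853/3.78638 = 0.3192.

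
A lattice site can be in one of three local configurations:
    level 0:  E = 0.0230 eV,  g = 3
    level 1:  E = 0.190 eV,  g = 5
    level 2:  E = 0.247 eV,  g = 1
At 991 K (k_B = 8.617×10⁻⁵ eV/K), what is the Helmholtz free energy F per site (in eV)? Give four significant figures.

k_BT = 8.617×10⁻⁵ × 991 K = 0.0853945 eV.
Eᵢ/kT = 0.269338, 2.22497, 2.89246.
Z = Σ gᵢe^(−Eᵢ/kT) = 3·e^(−0.269338) + 5·e^(−2.22497) + 1·e^(−2.89246) = 2.29166 + 0.540353 + 0.0554397 = 2.88745.
F = −kT ln Z = −0.0853945 × ln(2.88745) = −0.0853945 × 1.06037 = -0.09055 eV.

-0.09055 eV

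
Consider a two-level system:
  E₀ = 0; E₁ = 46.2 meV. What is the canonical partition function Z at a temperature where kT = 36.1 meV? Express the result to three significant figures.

Eᵢ/kT = 0, 1.2798.
Z = Σ e^(−Eᵢ/kT) = e^(−0) + e^(−1.2798) = 1.0000 + 0.27809 = 1.2781.

Z = 1.28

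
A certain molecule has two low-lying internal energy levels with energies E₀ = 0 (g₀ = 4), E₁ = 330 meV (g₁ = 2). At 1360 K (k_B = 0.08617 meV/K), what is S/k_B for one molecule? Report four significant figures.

1.498

k_BT = 0.08617 × 1360 K = 117.191 meV.
Eᵢ/kT = 0, 2.81592.
Z = Σ gᵢe^(−Eᵢ/kT) = 4·e^(−0) + 2·e^(−2.81592) = 4.00000 + 0.119699 = 4.11970.
⟨E⟩ = Σ EᵢPᵢ = 9.58824 meV.
S/k_B = ln Z + ⟨E⟩/kT = ln(4.11970) + 9.58824/117.191 = 1.41578 + 0.0818172 = 1.498.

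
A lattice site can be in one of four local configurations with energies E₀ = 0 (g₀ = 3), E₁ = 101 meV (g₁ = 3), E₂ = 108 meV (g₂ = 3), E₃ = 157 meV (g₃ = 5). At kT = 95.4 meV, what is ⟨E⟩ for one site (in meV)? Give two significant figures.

Eᵢ/kT = 0, 1.059, 1.132, 1.646.
Z = Σ gᵢe^(−Eᵢ/kT) = 3·e^(−0) + 3·e^(−1.059) + 3·e^(−1.132) + 5·e^(−1.646) = 3.000 + 1.040 + 0.9672 + 0.9641 = 5.971.
⟨E⟩ = Σ Eᵢ gᵢe^(−Eᵢ/kT) / Z = (0·3.000 + 101·1.040 + 108·0.9672 + 157·0.9641) / 5.971 = 60 meV.

60 meV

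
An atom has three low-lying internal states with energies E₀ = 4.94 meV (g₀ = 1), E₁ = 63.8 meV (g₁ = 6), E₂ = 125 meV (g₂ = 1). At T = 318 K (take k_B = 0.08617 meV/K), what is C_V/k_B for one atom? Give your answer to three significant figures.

k_BT = 0.08617 × 318 K = 27.402 meV.
Eᵢ/kT = 0.18028, 2.3283, 4.5617.
Z = Σ gᵢe^(−Eᵢ/kT) = 1·e^(−0.18028) + 6·e^(−2.3283) + 1·e^(−4.5617) = 0.83504 + 0.58477 + 0.010444 = 1.4303.
⟨E⟩ = 29.881 meV, ⟨E²⟩ = 1792.5 meV².
C_V/k_B = (⟨E²⟩ − ⟨E⟩²)/(kT)² = (1792.5 − 892.87)/750.87 = 1.20.

1.20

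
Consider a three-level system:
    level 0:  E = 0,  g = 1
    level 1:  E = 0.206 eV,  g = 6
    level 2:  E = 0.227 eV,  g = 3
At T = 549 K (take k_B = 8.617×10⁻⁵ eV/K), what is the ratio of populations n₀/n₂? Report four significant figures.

40.44

k_BT = 8.617×10⁻⁵ × 549 K = 0.0473073 eV.
n₀/n₂ = (g₀/g₂) exp[−(E₀−E₂)/kT] = (1/3) × exp(−(-0.227 eV)/(0.0473073 eV)) = (1/3) × exp(4.79841) = 40.44.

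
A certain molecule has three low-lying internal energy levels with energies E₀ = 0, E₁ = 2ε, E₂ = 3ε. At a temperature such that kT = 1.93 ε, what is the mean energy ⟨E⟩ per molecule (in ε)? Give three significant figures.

0.858 ε

Eᵢ/kT = 0, 1.0363, 1.5544.
Z = Σ e^(−Eᵢ/kT) = e^(−0) + e^(−1.0363) + e^(−1.5544) = 1.0000 + 0.35476 + 0.21132 = 1.5661.
⟨E⟩ = Σ Eᵢ e^(−Eᵢ/kT) / Z = (0·1.0000 + 2·0.35476 + 3·0.21132) / 1.5661 = 0.858 ε.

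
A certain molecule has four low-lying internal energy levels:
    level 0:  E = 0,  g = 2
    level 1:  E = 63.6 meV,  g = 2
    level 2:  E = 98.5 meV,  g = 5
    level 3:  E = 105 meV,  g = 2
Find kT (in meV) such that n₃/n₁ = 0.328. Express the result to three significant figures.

37.1 meV

n₃/n₁ = (g₃/g₁) exp[−(E₃−E₁)/kT] = 0.328.
⇒ (E₃−E₁)/kT = ln((2/2)/0.328) = ln(3.0488) = 1.1147.
kT = 41.4 meV / 1.1147 = 37.1 meV.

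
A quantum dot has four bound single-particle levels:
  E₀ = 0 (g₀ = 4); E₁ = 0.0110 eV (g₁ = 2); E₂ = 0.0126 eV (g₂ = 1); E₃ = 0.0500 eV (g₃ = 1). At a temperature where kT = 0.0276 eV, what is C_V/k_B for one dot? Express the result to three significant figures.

Eᵢ/kT = 0, 0.39855, 0.45652, 1.8116.
Z = Σ gᵢe^(−Eᵢ/kT) = 4·e^(−0) + 2·e^(−0.39855) + 1·e^(−0.45652) + 1·e^(−1.8116) = 4.0000 + 1.3426 + 0.63348 + 0.16339 = 6.1395.
⟨E⟩ = 0.0050362 eV, ⟨E²⟩ = 0.00010937 eV².
C_V/k_B = (⟨E²⟩ − ⟨E⟩²)/(kT)² = (0.00010937 − 0.000025363)/0.00076176 = 0.110.

0.110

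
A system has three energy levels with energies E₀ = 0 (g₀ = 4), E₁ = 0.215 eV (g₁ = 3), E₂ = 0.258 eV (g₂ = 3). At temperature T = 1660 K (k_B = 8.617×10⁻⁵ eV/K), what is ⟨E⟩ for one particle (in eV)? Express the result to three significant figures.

0.0525 eV

k_BT = 8.617×10⁻⁵ × 1660 K = 0.14304 eV.
Eᵢ/kT = 0, 1.5031, 1.8037.
Z = Σ gᵢe^(−Eᵢ/kT) = 4·e^(−0) + 3·e^(−1.5031) + 3·e^(−1.8037) = 4.0000 + 0.66732 + 0.49407 = 5.1614.
⟨E⟩ = Σ Eᵢ gᵢe^(−Eᵢ/kT) / Z = (0·4.0000 + 0.215·0.66732 + 0.258·0.49407) / 5.1614 = 0.0525 eV.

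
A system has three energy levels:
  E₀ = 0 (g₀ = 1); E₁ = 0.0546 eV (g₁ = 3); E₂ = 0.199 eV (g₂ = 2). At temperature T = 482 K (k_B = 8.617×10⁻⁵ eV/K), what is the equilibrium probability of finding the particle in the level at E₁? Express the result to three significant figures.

0.442

k_BT = 8.617×10⁻⁵ × 482 K = 0.041534 eV.
Eᵢ/kT = 0, 1.3146, 4.7913.
Z = Σ gᵢe^(−Eᵢ/kT) = 1·e^(−0) + 3·e^(−1.3146) + 2·e^(−4.7913) = 1.0000 + 0.80575 + 0.016603 = 1.8224.
P₁ = g₁ e^(−E₁/kT) / Z = 0.80575/1.8224 = 0.442.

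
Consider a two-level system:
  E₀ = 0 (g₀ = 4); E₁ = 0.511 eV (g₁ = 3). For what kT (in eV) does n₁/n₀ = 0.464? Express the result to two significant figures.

n₁/n₀ = (g₁/g₀) exp[−(E₁−E₀)/kT] = 0.464.
⇒ (E₁−E₀)/kT = ln((3/4)/0.464) = ln(1.616) = 0.4800.
kT = 0.511 eV / 0.4800 = 1.1 eV.

1.1 eV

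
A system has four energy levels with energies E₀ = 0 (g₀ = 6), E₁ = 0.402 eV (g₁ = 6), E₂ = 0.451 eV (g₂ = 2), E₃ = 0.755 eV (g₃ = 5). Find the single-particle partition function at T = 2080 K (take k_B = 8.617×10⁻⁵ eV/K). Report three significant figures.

k_BT = 8.617×10⁻⁵ × 2080 K = 0.17923 eV.
Eᵢ/kT = 0, 2.2429, 2.5163, 4.2125.
Z = Σ gᵢe^(−Eᵢ/kT) = 6·e^(−0) + 6·e^(−2.2429) + 2·e^(−2.5163) + 5·e^(−4.2125) = 6.0000 + 0.63690 + 0.16152 + 0.074046 = 6.8725.

Z = 6.87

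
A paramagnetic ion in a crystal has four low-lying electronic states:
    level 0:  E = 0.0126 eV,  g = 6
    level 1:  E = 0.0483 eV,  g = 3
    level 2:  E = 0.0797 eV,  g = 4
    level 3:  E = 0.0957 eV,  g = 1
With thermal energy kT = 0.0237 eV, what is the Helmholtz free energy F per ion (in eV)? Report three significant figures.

-0.0333 eV

Eᵢ/kT = 0.53165, 2.0380, 3.3629, 4.0380.
Z = Σ gᵢe^(−Eᵢ/kT) = 6·e^(−0.53165) + 3·e^(−2.0380) + 4·e^(−3.3629) + 1·e^(−4.0380) = 3.5258 + 0.39087 + 0.13854 + 0.017633 = 4.0728.
F = −kT ln Z = −0.0237 × ln(4.0728) = −0.0237 × 1.4043 = -0.0333 eV.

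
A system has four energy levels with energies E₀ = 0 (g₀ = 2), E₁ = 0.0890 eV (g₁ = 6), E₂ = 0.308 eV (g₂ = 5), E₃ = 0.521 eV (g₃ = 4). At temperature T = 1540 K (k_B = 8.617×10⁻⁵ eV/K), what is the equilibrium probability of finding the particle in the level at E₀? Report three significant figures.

0.355

k_BT = 8.617×10⁻⁵ × 1540 K = 0.13270 eV.
Eᵢ/kT = 0, 0.67069, 2.3210, 3.9261.
Z = Σ gᵢe^(−Eᵢ/kT) = 2·e^(−0) + 6·e^(−0.67069) + 5·e^(−2.3210) + 4·e^(−3.9261) = 2.0000 + 3.0681 + 0.49088 + 0.078882 = 5.6379.
P₀ = g₀ e^(−E₀/kT) / Z = 2.0000/5.6379 = 0.355.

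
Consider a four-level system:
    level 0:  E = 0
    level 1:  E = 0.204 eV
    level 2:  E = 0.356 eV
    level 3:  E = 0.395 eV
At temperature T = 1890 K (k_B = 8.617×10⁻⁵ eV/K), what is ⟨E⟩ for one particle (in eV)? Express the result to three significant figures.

0.0896 eV

k_BT = 8.617×10⁻⁵ × 1890 K = 0.16286 eV.
Eᵢ/kT = 0, 1.2526, 2.1859, 2.4254.
Z = Σ e^(−Eᵢ/kT) = e^(−0) + e^(−1.2526) + e^(−2.1859) + e^(−2.4254) = 1.0000 + 0.28576 + 0.11238 + 0.088443 = 1.4866.
⟨E⟩ = Σ Eᵢ e^(−Eᵢ/kT) / Z = (0·1.0000 + 0.204·0.28576 + 0.356·0.11238 + 0.395·0.088443) / 1.4866 = 0.0896 eV.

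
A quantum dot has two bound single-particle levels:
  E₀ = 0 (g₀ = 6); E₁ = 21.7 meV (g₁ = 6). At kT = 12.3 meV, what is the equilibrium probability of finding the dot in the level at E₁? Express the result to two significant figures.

Eᵢ/kT = 0, 1.764.
Z = Σ gᵢe^(−Eᵢ/kT) = 6·e^(−0) + 6·e^(−1.764) = 6.000 + 1.028 = 7.028.
P₁ = g₁ e^(−E₁/kT) / Z = 1.028/7.028 = 0.15.

0.15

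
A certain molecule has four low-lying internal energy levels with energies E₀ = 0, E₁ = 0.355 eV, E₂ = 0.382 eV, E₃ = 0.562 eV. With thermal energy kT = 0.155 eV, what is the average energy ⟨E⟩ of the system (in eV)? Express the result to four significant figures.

0.06875 eV

Eᵢ/kT = 0, 2.29032, 2.46452, 3.62581.
Z = Σ e^(−Eᵢ/kT) = e^(−0) + e^(−2.29032) + e^(−2.46452) + e^(−3.62581) = 1.00000 + 0.101234 + 0.0850497 + 0.0266275 = 1.21291.
⟨E⟩ = Σ Eᵢ e^(−Eᵢ/kT) / Z = (0·1.00000 + 0.355·0.101234 + 0.382·0.0850497 + 0.562·0.0266275) / 1.21291 = 0.06875 eV.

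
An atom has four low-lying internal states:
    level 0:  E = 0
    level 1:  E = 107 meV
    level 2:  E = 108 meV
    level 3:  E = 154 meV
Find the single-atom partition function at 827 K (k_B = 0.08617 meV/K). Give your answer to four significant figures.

k_BT = 0.08617 × 827 K = 71.2626 meV.
Eᵢ/kT = 0, 1.50149, 1.51552, 2.16102.
Z = Σ e^(−Eᵢ/kT) = e^(−0) + e^(−1.50149) + e^(−1.51552) + e^(−2.16102) = 1.00000 + 0.222798 + 0.219694 + 0.115208 = 1.55770.

Z = 1.558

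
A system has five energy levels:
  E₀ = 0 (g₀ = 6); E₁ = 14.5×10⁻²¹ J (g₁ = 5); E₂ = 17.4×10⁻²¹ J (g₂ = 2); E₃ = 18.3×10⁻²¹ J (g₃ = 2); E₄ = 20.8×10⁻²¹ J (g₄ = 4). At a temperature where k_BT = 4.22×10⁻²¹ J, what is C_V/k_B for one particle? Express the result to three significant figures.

0.561

Eᵢ/kT = 0, 3.4360, 4.1232, 4.3365, 4.9289.
Z = Σ gᵢe^(−Eᵢ/kT) = 6·e^(−0) + 5·e^(−3.4360) + 2·e^(−4.1232) + 2·e^(−4.3365) + 4·e^(−4.9289) = 6.0000 + 0.16097 + 0.032385 + 0.026164 + 0.028938 = 6.2485.
⟨E⟩ = 0.63668, ⟨E²⟩ = 10.391.
C_V/k_B = (⟨E²⟩ − ⟨E⟩²)/(kT)² = (10.391 − 0.40536)/17.808 = 0.561.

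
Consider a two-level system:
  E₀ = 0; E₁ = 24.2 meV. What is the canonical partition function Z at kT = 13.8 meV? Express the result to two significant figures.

Eᵢ/kT = 0, 1.754.
Z = Σ e^(−Eᵢ/kT) = e^(−0) + e^(−1.754) = 1.000 + 0.1731 = 1.173.

Z = 1.2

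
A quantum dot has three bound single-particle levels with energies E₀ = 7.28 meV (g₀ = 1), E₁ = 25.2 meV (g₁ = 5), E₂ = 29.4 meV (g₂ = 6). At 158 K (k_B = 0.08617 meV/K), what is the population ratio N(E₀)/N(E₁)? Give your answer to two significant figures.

0.75

k_BT = 0.08617 × 158 K = 13.61 meV.
n₀/n₁ = (g₀/g₁) exp[−(E₀−E₁)/kT] = (1/5) × exp(−(-17.92 meV)/(13.61 meV)) = (1/5) × exp(1.317) = 0.75.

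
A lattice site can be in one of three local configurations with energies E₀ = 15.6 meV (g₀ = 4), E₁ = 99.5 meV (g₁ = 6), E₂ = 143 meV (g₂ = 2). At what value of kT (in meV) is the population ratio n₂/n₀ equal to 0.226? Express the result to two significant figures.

160 meV

n₂/n₀ = (g₂/g₀) exp[−(E₂−E₀)/kT] = 0.226.
⇒ (E₂−E₀)/kT = ln((2/4)/0.226) = ln(2.212) = 0.7939.
kT = 127.4 meV / 0.7939 = 160 meV.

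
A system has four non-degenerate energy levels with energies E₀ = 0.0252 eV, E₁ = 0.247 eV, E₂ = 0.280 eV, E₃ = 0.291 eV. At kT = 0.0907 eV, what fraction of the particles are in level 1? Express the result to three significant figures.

0.0722

Eᵢ/kT = 0.27784, 2.7233, 3.0871, 3.2084.
Z = Σ e^(−Eᵢ/kT) = e^(−0.27784) + e^(−2.7233) + e^(−3.0871) + e^(−3.2084) = 0.75742 + 0.065658 + 0.045634 + 0.040421 = 0.90913.
P₁ = e^(−E₁/kT) / Z = 0.065658/0.90913 = 0.0722.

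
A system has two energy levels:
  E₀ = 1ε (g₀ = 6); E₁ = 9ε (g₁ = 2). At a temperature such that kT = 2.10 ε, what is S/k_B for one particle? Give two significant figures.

Eᵢ/kT = 0.4762, 4.286.
Z = Σ gᵢe^(−Eᵢ/kT) = 6·e^(−0.4762) + 2·e^(−4.286) = 3.727 + 0.02752 = 3.755.
⟨E⟩ = Σ EᵢPᵢ = 1.059 ε.
S/k_B = ln Z + ⟨E⟩/kT = ln(3.755) + 1.059/2.10 = 1.323 + 0.5043 = 1.8.

1.8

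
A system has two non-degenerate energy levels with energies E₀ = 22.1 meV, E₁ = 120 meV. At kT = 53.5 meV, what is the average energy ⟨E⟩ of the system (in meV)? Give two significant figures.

Eᵢ/kT = 0.4131, 2.243.
Z = Σ e^(−Eᵢ/kT) = e^(−0.4131) + e^(−2.243) = 0.6616 + 0.1061 = 0.7677.
⟨E⟩ = Σ Eᵢ e^(−Eᵢ/kT) / Z = (22.1·0.6616 + 120·0.1061) / 0.7677 = 36 meV.

36 meV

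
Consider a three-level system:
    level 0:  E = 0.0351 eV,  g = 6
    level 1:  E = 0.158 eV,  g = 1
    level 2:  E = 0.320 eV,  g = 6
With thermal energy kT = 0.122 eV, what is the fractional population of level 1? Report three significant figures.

Eᵢ/kT = 0.28770, 1.2951, 2.6230.
Z = Σ gᵢe^(−Eᵢ/kT) = 6·e^(−0.28770) + 1·e^(−1.2951) + 6·e^(−2.6230) = 4.4999 + 0.27387 + 0.43551 = 5.2093.
P₁ = g₁ e^(−E₁/kT) / Z = 0.27387/5.2093 = 0.0526.

0.0526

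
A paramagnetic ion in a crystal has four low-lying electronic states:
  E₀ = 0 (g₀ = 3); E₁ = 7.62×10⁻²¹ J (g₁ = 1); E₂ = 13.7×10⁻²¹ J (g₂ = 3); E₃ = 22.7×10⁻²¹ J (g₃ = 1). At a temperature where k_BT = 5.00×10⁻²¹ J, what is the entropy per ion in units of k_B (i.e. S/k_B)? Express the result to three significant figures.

1.50

Eᵢ/kT = 0, 1.5240, 2.7400, 4.5400.
Z = Σ gᵢe^(−Eᵢ/kT) = 3·e^(−0) + 1·e^(−1.5240) + 3·e^(−2.7400) + 1·e^(−4.5400) = 3.0000 + 0.21784 + 0.19371 + 0.010673 = 3.4222.
⟨E⟩ = Σ EᵢPᵢ = 1.3313 ×10⁻²¹ J.
S/k_B = ln Z + ⟨E⟩/kT = ln(3.4222) + 1.3313/5.00 = 1.2303 + 0.26626 = 1.50.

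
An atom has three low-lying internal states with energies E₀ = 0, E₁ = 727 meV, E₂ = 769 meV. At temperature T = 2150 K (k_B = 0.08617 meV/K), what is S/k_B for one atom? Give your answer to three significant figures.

k_BT = 0.08617 × 2150 K = 185.27 meV.
Eᵢ/kT = 0, 3.9240, 4.1507.
Z = Σ e^(−Eᵢ/kT) = e^(−0) + e^(−3.9240) + e^(−4.1507) = 1.0000 + 0.019762 + 0.015753 = 1.0355.
⟨E⟩ = Σ EᵢPᵢ = 25.573 meV.
S/k_B = ln Z + ⟨E⟩/kT = ln(1.0355) + 25.573/185.27 = 0.034884 + 0.13803 = 0.173.

0.173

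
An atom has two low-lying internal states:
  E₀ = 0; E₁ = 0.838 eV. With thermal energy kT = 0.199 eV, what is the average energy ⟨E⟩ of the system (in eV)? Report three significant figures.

0.0122 eV

Eᵢ/kT = 0, 4.2111.
Z = Σ e^(−Eᵢ/kT) = e^(−0) + e^(−4.2111) = 1.0000 + 0.014830 = 1.0148.
⟨E⟩ = Σ Eᵢ e^(−Eᵢ/kT) / Z = (0·1.0000 + 0.838·0.014830) / 1.0148 = 0.0122 eV.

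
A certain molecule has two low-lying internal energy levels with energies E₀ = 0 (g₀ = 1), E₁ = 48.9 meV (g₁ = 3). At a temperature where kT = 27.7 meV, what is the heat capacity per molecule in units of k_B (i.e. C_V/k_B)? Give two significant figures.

0.70

Eᵢ/kT = 0, 1.765.
Z = Σ gᵢe^(−Eᵢ/kT) = 1·e^(−0) + 3·e^(−1.765) = 1.000 + 0.5136 = 1.514.
⟨E⟩ = 16.59 meV, ⟨E²⟩ = 811.2 meV².
C_V/k_B = (⟨E²⟩ − ⟨E⟩²)/(kT)² = (811.2 − 275.2)/767.3 = 0.70.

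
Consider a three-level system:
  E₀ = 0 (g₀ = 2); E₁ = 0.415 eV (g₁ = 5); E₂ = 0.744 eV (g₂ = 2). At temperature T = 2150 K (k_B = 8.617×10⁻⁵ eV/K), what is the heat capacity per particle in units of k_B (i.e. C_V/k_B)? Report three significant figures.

0.995

k_BT = 8.617×10⁻⁵ × 2150 K = 0.18527 eV.
Eᵢ/kT = 0, 2.2400, 4.0158.
Z = Σ gᵢe^(−Eᵢ/kT) = 2·e^(−0) + 5·e^(−2.2400) + 2·e^(−4.0158) = 2.0000 + 0.53229 + 0.036057 = 2.5683.
⟨E⟩ = 0.096456 eV, ⟨E²⟩ = 0.043466 eV².
C_V/k_B = (⟨E²⟩ − ⟨E⟩²)/(kT)² = (0.043466 − 0.0093038)/0.034325 = 0.995.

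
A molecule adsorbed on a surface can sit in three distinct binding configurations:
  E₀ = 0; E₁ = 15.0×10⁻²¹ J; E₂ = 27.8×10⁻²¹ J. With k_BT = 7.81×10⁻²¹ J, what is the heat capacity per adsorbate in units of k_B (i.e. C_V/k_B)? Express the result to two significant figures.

0.66

Eᵢ/kT = 0, 1.921, 3.560.
Z = Σ e^(−Eᵢ/kT) = e^(−0) + e^(−1.921) + e^(−3.560) = 1.000 + 0.1465 + 0.02844 = 1.175.
⟨E⟩ = 2.543, ⟨E²⟩ = 46.76.
C_V/k_B = (⟨E²⟩ − ⟨E⟩²)/(kT)² = (46.76 − 6.467)/61.00 = 0.66.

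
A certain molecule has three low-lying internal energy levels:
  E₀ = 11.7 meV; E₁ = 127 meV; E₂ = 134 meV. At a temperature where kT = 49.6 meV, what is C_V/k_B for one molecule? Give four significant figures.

0.7472

Eᵢ/kT = 0.235887, 2.56048, 2.70161.
Z = Σ e^(−Eᵢ/kT) = e^(−0.235887) + e^(−2.56048) + e^(−2.70161) = 0.789870 + 0.0772676 + 0.0670974 = 0.934235.
⟨E⟩ = 30.0198 meV, ⟨E²⟩ = 2739.33 meV².
C_V/k_B = (⟨E²⟩ − ⟨E⟩²)/(kT)² = (2739.33 − 901.188)/2460.16 = 0.7472.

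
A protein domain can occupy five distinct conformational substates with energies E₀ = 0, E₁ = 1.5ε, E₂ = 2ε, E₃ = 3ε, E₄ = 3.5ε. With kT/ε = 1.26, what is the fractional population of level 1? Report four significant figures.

0.1828

Eᵢ/kT = 0, 1.19048, 1.58730, 2.38095, 2.77778.
Z = Σ e^(−Eᵢ/kT) = e^(−0) + e^(−1.19048) + e^(−1.58730) + e^(−2.38095) + e^(−2.77778) = 1.00000 + 0.304075 + 0.204477 + 0.0924627 + 0.0621764 = 1.66319.
P₁ = e^(−E₁/kT) / Z = 0.304075/1.66319 = 0.1828.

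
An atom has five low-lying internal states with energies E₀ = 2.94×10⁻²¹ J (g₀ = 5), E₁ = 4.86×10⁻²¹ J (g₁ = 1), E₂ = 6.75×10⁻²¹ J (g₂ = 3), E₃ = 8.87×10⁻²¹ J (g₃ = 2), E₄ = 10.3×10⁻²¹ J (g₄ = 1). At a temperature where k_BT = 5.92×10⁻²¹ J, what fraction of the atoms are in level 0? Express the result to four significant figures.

Eᵢ/kT = 0.496622, 0.820946, 1.14020, 1.49831, 1.73986.
Z = Σ gᵢe^(−Eᵢ/kT) = 5·e^(−0.496622) + 1·e^(−0.820946) + 3·e^(−1.14020) + 2·e^(−1.49831) + 1·e^(−1.73986) = 3.04291 + 0.440015 + 0.959265 + 0.447015 + 0.175545 = 5.06475.
P₀ = g₀ e^(−E₀/kT) / Z = 3.04291/5.06475 = 0.6008.

0.6008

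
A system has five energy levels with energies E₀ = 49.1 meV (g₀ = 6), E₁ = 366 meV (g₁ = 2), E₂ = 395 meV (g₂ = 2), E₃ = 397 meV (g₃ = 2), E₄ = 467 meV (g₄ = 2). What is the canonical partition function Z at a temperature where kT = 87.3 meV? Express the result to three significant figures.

Z = 3.50

Eᵢ/kT = 0.56243, 4.1924, 4.5246, 4.5475, 5.3494.
Z = Σ gᵢe^(−Eᵢ/kT) = 6·e^(−0.56243) + 2·e^(−4.1924) + 2·e^(−4.5246) + 2·e^(−4.5475) + 2·e^(−5.3494) = 3.4189 + 0.030220 + 0.021678 + 0.021187 + 0.0095020 = 3.5015.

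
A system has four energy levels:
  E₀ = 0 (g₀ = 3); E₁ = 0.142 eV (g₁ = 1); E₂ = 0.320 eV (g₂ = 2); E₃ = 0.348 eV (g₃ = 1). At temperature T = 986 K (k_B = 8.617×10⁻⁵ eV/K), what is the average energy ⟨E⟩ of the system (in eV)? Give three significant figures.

k_BT = 8.617×10⁻⁵ × 986 K = 0.084964 eV.
Eᵢ/kT = 0, 1.6713, 3.7663, 4.0959.
Z = Σ gᵢe^(−Eᵢ/kT) = 3·e^(−0) + 1·e^(−1.6713) + 2·e^(−3.7663) + 1·e^(−4.0959) = 3.0000 + 0.18800 + 0.046275 + 0.016641 = 3.2509.
⟨E⟩ = Σ Eᵢ gᵢe^(−Eᵢ/kT) / Z = (0·3.0000 + 0.142·0.18800 + 0.320·0.046275 + 0.348·0.016641) / 3.2509 = 0.0145 eV.

0.0145 eV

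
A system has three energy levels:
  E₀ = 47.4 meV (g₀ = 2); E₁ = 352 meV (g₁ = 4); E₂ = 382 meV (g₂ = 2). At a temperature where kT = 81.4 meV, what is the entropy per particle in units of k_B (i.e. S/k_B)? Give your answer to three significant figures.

Eᵢ/kT = 0.58231, 4.3243, 4.6929.
Z = Σ gᵢe^(−Eᵢ/kT) = 2·e^(−0.58231) + 4·e^(−4.3243) + 2·e^(−4.6929) = 1.1172 + 0.052971 + 0.018320 = 1.1885.
⟨E⟩ = Σ EᵢPᵢ = 66.133 meV.
S/k_B = ln Z + ⟨E⟩/kT = ln(1.1885) + 66.133/81.4 = 0.17269 + 0.81244 = 0.985.

0.985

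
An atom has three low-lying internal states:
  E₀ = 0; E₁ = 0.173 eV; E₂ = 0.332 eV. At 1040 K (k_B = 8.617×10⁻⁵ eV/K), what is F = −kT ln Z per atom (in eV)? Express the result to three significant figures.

-0.0140 eV

k_BT = 8.617×10⁻⁵ × 1040 K = 0.089617 eV.
Eᵢ/kT = 0, 1.9304, 3.7047.
Z = Σ e^(−Eᵢ/kT) = e^(−0) + e^(−1.9304) + e^(−3.7047) = 1.0000 + 0.14509 + 0.024608 = 1.1697.
F = −kT ln Z = −0.089617 × ln(1.1697) = −0.089617 × 0.15675 = -0.0140 eV.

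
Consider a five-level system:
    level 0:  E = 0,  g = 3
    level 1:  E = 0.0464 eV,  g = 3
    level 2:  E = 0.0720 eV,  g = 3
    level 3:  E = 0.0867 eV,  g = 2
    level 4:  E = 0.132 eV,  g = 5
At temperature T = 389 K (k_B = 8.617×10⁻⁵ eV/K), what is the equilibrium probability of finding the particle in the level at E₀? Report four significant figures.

0.6897

k_BT = 8.617×10⁻⁵ × 389 K = 0.0335201 eV.
Eᵢ/kT = 0, 1.38424, 2.14796, 2.58651, 3.93794.
Z = Σ gᵢe^(−Eᵢ/kT) = 3·e^(−0) + 3·e^(−1.38424) + 3·e^(−2.14796) + 2·e^(−2.58651) + 5·e^(−3.93794) = 3.00000 + 0.751542 + 0.350166 + 0.150565 + 0.0974416 = 4.34971.
P₀ = g₀ e^(−E₀/kT) / Z = 3.00000/4.34971 = 0.6897.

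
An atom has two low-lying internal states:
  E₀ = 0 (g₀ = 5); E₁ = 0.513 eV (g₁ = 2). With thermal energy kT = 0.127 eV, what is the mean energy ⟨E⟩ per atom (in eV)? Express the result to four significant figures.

0.003588 eV

Eᵢ/kT = 0, 4.03937.
Z = Σ gᵢe^(−Eᵢ/kT) = 5·e^(−0) + 2·e^(−4.03937) = 5.00000 + 0.0352171 = 5.03522.
⟨E⟩ = Σ Eᵢ gᵢe^(−Eᵢ/kT) / Z = (0·5.00000 + 0.513·0.0352171) / 5.03522 = 0.003588 eV.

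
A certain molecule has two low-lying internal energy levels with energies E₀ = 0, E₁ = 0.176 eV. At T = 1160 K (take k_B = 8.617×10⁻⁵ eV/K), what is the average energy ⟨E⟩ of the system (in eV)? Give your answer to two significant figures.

0.026 eV

k_BT = 8.617×10⁻⁵ × 1160 K = 0.09996 eV.
Eᵢ/kT = 0, 1.761.
Z = Σ e^(−Eᵢ/kT) = e^(−0) + e^(−1.761) = 1.000 + 0.1719 = 1.172.
⟨E⟩ = Σ Eᵢ e^(−Eᵢ/kT) / Z = (0·1.000 + 0.176·0.1719) / 1.172 = 0.026 eV.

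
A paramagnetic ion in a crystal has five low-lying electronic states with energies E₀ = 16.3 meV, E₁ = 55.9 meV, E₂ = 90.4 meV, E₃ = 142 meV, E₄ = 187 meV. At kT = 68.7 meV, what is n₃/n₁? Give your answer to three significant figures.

0.286

n₃/n₁ = exp[−(E₃−E₁)/kT] = exp(−(86.1 meV)/(68.7 meV)) = exp(-1.2533) = 0.286.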